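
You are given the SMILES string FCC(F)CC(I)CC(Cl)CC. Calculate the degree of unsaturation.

Molecular formula: C8H14ClF2I.
DoU = (2C + 2 + N − H − X) / 2, where X is the halogen count and O/S are ignored.
    = (2·8 + 2 + 0 − 14 − 4) / 2 = 0 / 2 = 0.

0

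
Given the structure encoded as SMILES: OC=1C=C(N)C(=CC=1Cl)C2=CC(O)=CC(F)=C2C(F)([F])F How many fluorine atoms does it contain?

Scan the SMILES for F atoms (remember two-letter symbols like Cl and Br are single atoms).
Fluorine count: 4.

4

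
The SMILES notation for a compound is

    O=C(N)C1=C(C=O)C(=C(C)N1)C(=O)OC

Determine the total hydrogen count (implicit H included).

Walk through each heavy atom and fill implicit hydrogens from standard valence (C 4, N 3, O 2, S 2, halogen 1):
  atom 1: O, bond orders sum to 2 (valence 2) → 0 H
  atom 2: C, bond orders sum to 4 (valence 4) → 0 H
  atom 3: N, bond orders sum to 1 (valence 3) → 2 H
  atom 4: C, bond orders sum to 4 (valence 4) → 0 H
  atom 5: C, bond orders sum to 4 (valence 4) → 0 H
  atom 6: C, bond orders sum to 3 (valence 4) → 1 H
  atom 7: O, bond orders sum to 2 (valence 2) → 0 H
  atom 8: C, bond orders sum to 4 (valence 4) → 0 H
  atom 9: C, bond orders sum to 4 (valence 4) → 0 H
  atom 10: C, bond orders sum to 1 (valence 4) → 3 H
  atom 11: N, bond orders sum to 2 (valence 3) → 1 H
  atom 12: C, bond orders sum to 4 (valence 4) → 0 H
  atom 13: O, bond orders sum to 2 (valence 2) → 0 H
  atom 14: O, bond orders sum to 2 (valence 2) → 0 H
  atom 15: C, bond orders sum to 1 (valence 4) → 3 H
Total hydrogens: 10.

10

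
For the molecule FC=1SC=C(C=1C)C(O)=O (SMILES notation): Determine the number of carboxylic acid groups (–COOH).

1

The carboxylic acid motif appears at heavy-atom position 8 in the SMILES.
Carboxylic acid count: 1.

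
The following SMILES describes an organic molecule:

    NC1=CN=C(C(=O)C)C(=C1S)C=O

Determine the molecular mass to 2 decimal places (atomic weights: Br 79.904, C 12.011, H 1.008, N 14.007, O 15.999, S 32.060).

196.22 g/mol

First, the molecular formula is C8H8N2O2S (counting implicit H from valence).
  C: 8 × 12.011 = 96.088
  H: 8 × 1.008 = 8.064
  N: 2 × 14.007 = 28.014
  O: 2 × 15.999 = 31.998
  S: 1 × 32.060 = 32.060
Sum: 8×12.011 + 8×1.008 + 2×14.007 + 2×15.999 + 1×32.060 = 196.224 → 196.22 g/mol.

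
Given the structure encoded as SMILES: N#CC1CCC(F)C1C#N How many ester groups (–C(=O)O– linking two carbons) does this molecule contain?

Scan the SMILES for the ester motif — none present.
Groups that are present: 2 nitrile.

0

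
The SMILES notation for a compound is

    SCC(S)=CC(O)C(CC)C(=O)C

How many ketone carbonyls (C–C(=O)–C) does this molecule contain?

The ketone motif appears at heavy-atom position 11 in the SMILES.
Other groups present: 1 alkene, 1 hydroxyl, 2 thiol.
Ketone count: 1.

1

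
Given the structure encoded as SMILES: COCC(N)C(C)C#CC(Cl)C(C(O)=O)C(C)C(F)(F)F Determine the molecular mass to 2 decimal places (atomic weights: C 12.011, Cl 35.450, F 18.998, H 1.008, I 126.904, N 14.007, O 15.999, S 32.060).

First, the molecular formula is C13H19ClF3NO3 (counting implicit H from valence).
  C: 13 × 12.011 = 156.143
  Cl: 1 × 35.450 = 35.450
  F: 3 × 18.998 = 56.994
  H: 19 × 1.008 = 19.152
  N: 1 × 14.007 = 14.007
  O: 3 × 15.999 = 47.997
Sum: 13×12.011 + 1×35.450 + 3×18.998 + 19×1.008 + 1×14.007 + 3×15.999 = 329.743 → 329.74 g/mol.

329.74 g/mol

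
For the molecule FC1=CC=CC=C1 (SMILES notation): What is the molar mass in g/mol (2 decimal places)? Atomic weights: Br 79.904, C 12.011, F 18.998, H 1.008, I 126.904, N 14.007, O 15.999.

96.10 g/mol

First, the molecular formula is C6H5F (counting implicit H from valence).
  C: 6 × 12.011 = 72.066
  F: 1 × 18.998 = 18.998
  H: 5 × 1.008 = 5.040
Sum: 6×12.011 + 1×18.998 + 5×1.008 = 96.104 → 96.10 g/mol.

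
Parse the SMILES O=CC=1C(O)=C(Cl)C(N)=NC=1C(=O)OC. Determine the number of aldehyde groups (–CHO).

1

The aldehyde motif appears at heavy-atom position 2 in the SMILES.
Other groups present: 1 ester, 1 hydroxyl, 1 primary amine.
Aldehyde count: 1.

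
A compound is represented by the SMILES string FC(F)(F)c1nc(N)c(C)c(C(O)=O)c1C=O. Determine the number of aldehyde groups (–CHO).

The aldehyde motif appears at heavy-atom position 16 in the SMILES.
Other groups present: 1 carboxylic acid, 1 primary amine.
Aldehyde count: 1.

1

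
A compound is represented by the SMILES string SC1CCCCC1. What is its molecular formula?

C6H12S

Walk through each heavy atom and fill implicit hydrogens from standard valence (C 4, N 3, O 2, S 2, halogen 1):
  atom 1: S, bond orders sum to 1 (valence 2) → 1 H
  atom 2: C, bond orders sum to 3 (valence 4) → 1 H
  atom 3: C, bond orders sum to 2 (valence 4) → 2 H
  atom 4: C, bond orders sum to 2 (valence 4) → 2 H
  atom 5: C, bond orders sum to 2 (valence 4) → 2 H
  atom 6: C, bond orders sum to 2 (valence 4) → 2 H
  atom 7: C, bond orders sum to 2 (valence 4) → 2 H
Totals → C:6, H:12, S:1.
In Hill order: C6H12S.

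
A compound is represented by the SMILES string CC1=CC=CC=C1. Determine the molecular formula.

Walk through each heavy atom and fill implicit hydrogens from standard valence (C 4, N 3, O 2, S 2, halogen 1):
  atom 1: C, bond orders sum to 1 (valence 4) → 3 H
  atom 2: C, bond orders sum to 4 (valence 4) → 0 H
  atom 3: C, bond orders sum to 3 (valence 4) → 1 H
  atom 4: C, bond orders sum to 3 (valence 4) → 1 H
  atom 5: C, bond orders sum to 3 (valence 4) → 1 H
  atom 6: C, bond orders sum to 3 (valence 4) → 1 H
  atom 7: C, bond orders sum to 3 (valence 4) → 1 H
Totals → C:7, H:8.

C7H8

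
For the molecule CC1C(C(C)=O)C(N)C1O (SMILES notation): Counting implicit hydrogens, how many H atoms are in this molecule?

13

Walk through each heavy atom and fill implicit hydrogens from standard valence (C 4, N 3, O 2, S 2, halogen 1):
  atom 1: C, bond orders sum to 1 (valence 4) → 3 H
  atom 2: C, bond orders sum to 3 (valence 4) → 1 H
  atom 3: C, bond orders sum to 3 (valence 4) → 1 H
  atom 4: C, bond orders sum to 4 (valence 4) → 0 H
  atom 5: C, bond orders sum to 1 (valence 4) → 3 H
  atom 6: O, bond orders sum to 2 (valence 2) → 0 H
  atom 7: C, bond orders sum to 3 (valence 4) → 1 H
  atom 8: N, bond orders sum to 1 (valence 3) → 2 H
  atom 9: C, bond orders sum to 3 (valence 4) → 1 H
  atom 10: O, bond orders sum to 1 (valence 2) → 1 H
Total hydrogens: 13.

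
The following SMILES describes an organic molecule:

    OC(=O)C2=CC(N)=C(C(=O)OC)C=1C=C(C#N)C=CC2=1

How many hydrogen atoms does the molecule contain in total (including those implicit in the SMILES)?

10

Walk through each heavy atom and fill implicit hydrogens from standard valence (C 4, N 3, O 2, S 2, halogen 1):
  atom 1: O, bond orders sum to 1 (valence 2) → 1 H
  atom 2: C, bond orders sum to 4 (valence 4) → 0 H
  atom 3: O, bond orders sum to 2 (valence 2) → 0 H
  atom 4: C, bond orders sum to 4 (valence 4) → 0 H
  atom 5: C, bond orders sum to 3 (valence 4) → 1 H
  atom 6: C, bond orders sum to 4 (valence 4) → 0 H
  atom 7: N, bond orders sum to 1 (valence 3) → 2 H
  atom 8: C, bond orders sum to 4 (valence 4) → 0 H
  atom 9: C, bond orders sum to 4 (valence 4) → 0 H
  atom 10: O, bond orders sum to 2 (valence 2) → 0 H
  atom 11: O, bond orders sum to 2 (valence 2) → 0 H
  atom 12: C, bond orders sum to 1 (valence 4) → 3 H
  atom 13: C, bond orders sum to 4 (valence 4) → 0 H
  atom 14: C, bond orders sum to 3 (valence 4) → 1 H
  atom 15: C, bond orders sum to 4 (valence 4) → 0 H
  atom 16: C, bond orders sum to 4 (valence 4) → 0 H
  atom 17: N, bond orders sum to 3 (valence 3) → 0 H
  atom 18: C, bond orders sum to 3 (valence 4) → 1 H
  atom 19: C, bond orders sum to 3 (valence 4) → 1 H
  atom 20: C, bond orders sum to 4 (valence 4) → 0 H
Total hydrogens: 10.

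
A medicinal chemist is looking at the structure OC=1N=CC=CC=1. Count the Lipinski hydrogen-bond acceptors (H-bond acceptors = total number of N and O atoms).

2

N atoms: 1; O atoms: 1.
Lipinski HBA = 1 + 1 = 2.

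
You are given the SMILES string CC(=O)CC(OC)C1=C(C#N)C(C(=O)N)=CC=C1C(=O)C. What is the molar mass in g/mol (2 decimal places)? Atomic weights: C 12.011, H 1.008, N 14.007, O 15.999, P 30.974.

First, the molecular formula is C15H16N2O4 (counting implicit H from valence).
  C: 15 × 12.011 = 180.165
  H: 16 × 1.008 = 16.128
  N: 2 × 14.007 = 28.014
  O: 4 × 15.999 = 63.996
Sum: 15×12.011 + 16×1.008 + 2×14.007 + 4×15.999 = 288.303 → 288.30 g/mol.

288.30 g/mol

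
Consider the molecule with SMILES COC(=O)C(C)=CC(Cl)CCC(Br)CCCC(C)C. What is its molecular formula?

C15H26BrClO2

Walk through each heavy atom and fill implicit hydrogens from standard valence (C 4, N 3, O 2, S 2, halogen 1):
  atom 1: C, bond orders sum to 1 (valence 4) → 3 H
  atom 2: O, bond orders sum to 2 (valence 2) → 0 H
  atom 3: C, bond orders sum to 4 (valence 4) → 0 H
  atom 4: O, bond orders sum to 2 (valence 2) → 0 H
  atom 5: C, bond orders sum to 4 (valence 4) → 0 H
  atom 6: C, bond orders sum to 1 (valence 4) → 3 H
  atom 7: C, bond orders sum to 3 (valence 4) → 1 H
  atom 8: C, bond orders sum to 3 (valence 4) → 1 H
  atom 9: Cl (halogen, monovalent) → 0 H
  atom 10: C, bond orders sum to 2 (valence 4) → 2 H
  atom 11: C, bond orders sum to 2 (valence 4) → 2 H
  atom 12: C, bond orders sum to 3 (valence 4) → 1 H
  atom 13: Br (halogen, monovalent) → 0 H
  atom 14: C, bond orders sum to 2 (valence 4) → 2 H
  atom 15: C, bond orders sum to 2 (valence 4) → 2 H
  atom 16: C, bond orders sum to 2 (valence 4) → 2 H
  atom 17: C, bond orders sum to 3 (valence 4) → 1 H
  atom 18: C, bond orders sum to 1 (valence 4) → 3 H
  atom 19: C, bond orders sum to 1 (valence 4) → 3 H
Totals → C:15, H:26, Br:1, Cl:1, O:2.
In Hill order: C15H26BrClO2.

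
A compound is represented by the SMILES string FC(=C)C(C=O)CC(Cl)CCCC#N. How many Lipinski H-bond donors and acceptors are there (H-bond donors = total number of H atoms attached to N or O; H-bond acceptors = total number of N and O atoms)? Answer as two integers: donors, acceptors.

Donors: find every N or O and count the H atoms it carries.
  atom 6 (O): bond orders sum to 2 → 0 H
  atom 14 (N): bond orders sum to 3 → 0 H
Lipinski HBD = 0.
Acceptors: N atoms = 1, O atoms = 1 → HBA = 2.

0, 2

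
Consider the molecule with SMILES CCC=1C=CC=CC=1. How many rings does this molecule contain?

1

In SMILES, each pair of matching ring-closure digits denotes one ring-closing bond; the number of such bonds equals the number of independent rings.
Ring-closure bonds here: 1.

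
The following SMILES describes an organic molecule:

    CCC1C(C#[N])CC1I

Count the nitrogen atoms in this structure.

1

Scan the SMILES for N atoms (remember two-letter symbols like Cl and Br are single atoms).
Nitrogen count: 1.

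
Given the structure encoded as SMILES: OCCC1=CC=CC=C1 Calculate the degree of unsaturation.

4

Degree of unsaturation = (number of rings) + (number of π bonds).
Ring closures in the SMILES: 1.
π bonds: 3 double bonds (each 1 DoU) → 3 DoU from unsaturation.
Total DoU = 1 + 3 = 4.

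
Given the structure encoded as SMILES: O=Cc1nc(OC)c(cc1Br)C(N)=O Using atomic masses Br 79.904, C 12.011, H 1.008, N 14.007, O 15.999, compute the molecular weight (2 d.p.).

First, the molecular formula is C8H7BrN2O3 (counting implicit H from valence).
  Br: 1 × 79.904 = 79.904
  C: 8 × 12.011 = 96.088
  H: 7 × 1.008 = 7.056
  N: 2 × 14.007 = 28.014
  O: 3 × 15.999 = 47.997
Sum: 1×79.904 + 8×12.011 + 7×1.008 + 2×14.007 + 3×15.999 = 259.059 → 259.06 g/mol.

259.06 g/mol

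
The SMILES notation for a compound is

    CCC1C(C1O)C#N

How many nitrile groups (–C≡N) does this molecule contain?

The nitrile motif appears at heavy-atom position 7 in the SMILES.
Other groups present: 1 hydroxyl.
Nitrile count: 1.

1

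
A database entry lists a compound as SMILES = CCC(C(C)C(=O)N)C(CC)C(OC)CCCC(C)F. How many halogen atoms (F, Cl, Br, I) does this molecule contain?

1

Halogen atoms appear at heavy-atom position 20 (1×F).
Other groups present: 1 amide, 1 ether.
Halogen count: 1.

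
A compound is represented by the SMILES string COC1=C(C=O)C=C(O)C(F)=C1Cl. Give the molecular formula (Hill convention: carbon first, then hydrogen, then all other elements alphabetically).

C8H6ClFO3

Walk through each heavy atom and fill implicit hydrogens from standard valence (C 4, N 3, O 2, S 2, halogen 1):
  atom 1: C, bond orders sum to 1 (valence 4) → 3 H
  atom 2: O, bond orders sum to 2 (valence 2) → 0 H
  atom 3: C, bond orders sum to 4 (valence 4) → 0 H
  atom 4: C, bond orders sum to 4 (valence 4) → 0 H
  atom 5: C, bond orders sum to 3 (valence 4) → 1 H
  atom 6: O, bond orders sum to 2 (valence 2) → 0 H
  atom 7: C, bond orders sum to 3 (valence 4) → 1 H
  atom 8: C, bond orders sum to 4 (valence 4) → 0 H
  atom 9: O, bond orders sum to 1 (valence 2) → 1 H
  atom 10: C, bond orders sum to 4 (valence 4) → 0 H
  atom 11: F (halogen, monovalent) → 0 H
  atom 12: C, bond orders sum to 4 (valence 4) → 0 H
  atom 13: Cl (halogen, monovalent) → 0 H
Totals → C:8, H:6, Cl:1, F:1, O:3.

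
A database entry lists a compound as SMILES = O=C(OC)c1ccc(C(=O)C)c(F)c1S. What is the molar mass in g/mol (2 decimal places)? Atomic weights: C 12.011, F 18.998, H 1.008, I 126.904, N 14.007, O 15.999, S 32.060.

First, the molecular formula is C10H9FO3S (counting implicit H from valence).
  C: 10 × 12.011 = 120.110
  F: 1 × 18.998 = 18.998
  H: 9 × 1.008 = 9.072
  O: 3 × 15.999 = 47.997
  S: 1 × 32.060 = 32.060
Sum: 10×12.011 + 1×18.998 + 9×1.008 + 3×15.999 + 1×32.060 = 228.237 → 228.24 g/mol.

228.24 g/mol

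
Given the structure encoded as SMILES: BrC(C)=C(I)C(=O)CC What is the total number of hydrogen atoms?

8

Walk through each heavy atom and fill implicit hydrogens from standard valence (C 4, N 3, O 2, S 2, halogen 1):
  atom 1: Br (halogen, monovalent) → 0 H
  atom 2: C, bond orders sum to 4 (valence 4) → 0 H
  atom 3: C, bond orders sum to 1 (valence 4) → 3 H
  atom 4: C, bond orders sum to 4 (valence 4) → 0 H
  atom 5: I (halogen, monovalent) → 0 H
  atom 6: C, bond orders sum to 4 (valence 4) → 0 H
  atom 7: O, bond orders sum to 2 (valence 2) → 0 H
  atom 8: C, bond orders sum to 2 (valence 4) → 2 H
  atom 9: C, bond orders sum to 1 (valence 4) → 3 H
Total hydrogens: 8.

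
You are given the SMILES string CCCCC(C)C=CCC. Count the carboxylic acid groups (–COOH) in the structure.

0

Scan the SMILES for the carboxylic acid motif — none present.
Groups that are present: 1 alkene.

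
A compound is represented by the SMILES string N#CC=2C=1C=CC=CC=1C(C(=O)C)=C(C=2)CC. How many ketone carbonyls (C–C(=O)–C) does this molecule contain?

1

The ketone motif appears at heavy-atom position 11 in the SMILES.
Other groups present: 1 nitrile.
Ketone count: 1.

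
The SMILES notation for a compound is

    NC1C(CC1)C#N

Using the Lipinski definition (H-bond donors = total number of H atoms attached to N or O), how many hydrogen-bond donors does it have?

2

Donors: find every N or O and count the H atoms it carries.
  atom 1 (N): bond orders sum to 1 → 2 H
  atom 7 (N): bond orders sum to 3 → 0 H
Lipinski HBD = 2.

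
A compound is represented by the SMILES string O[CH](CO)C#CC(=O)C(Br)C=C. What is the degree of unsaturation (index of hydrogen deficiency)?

4

Degree of unsaturation = (number of rings) + (number of π bonds).
Ring closures in the SMILES: 0.
π bonds: 2 double bonds (each 1 DoU), 1 triple bond (each 2 DoU) → 4 DoU from unsaturation.
Total DoU = 0 + 4 = 4.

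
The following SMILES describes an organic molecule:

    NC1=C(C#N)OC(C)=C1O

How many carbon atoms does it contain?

Count every carbon token in the SMILES (each C, including those in ring-closure positions and inside branches).
Carbon count: 6.

6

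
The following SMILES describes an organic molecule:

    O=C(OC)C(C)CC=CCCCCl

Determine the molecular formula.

Walk through each heavy atom and fill implicit hydrogens from standard valence (C 4, N 3, O 2, S 2, halogen 1):
  atom 1: O, bond orders sum to 2 (valence 2) → 0 H
  atom 2: C, bond orders sum to 4 (valence 4) → 0 H
  atom 3: O, bond orders sum to 2 (valence 2) → 0 H
  atom 4: C, bond orders sum to 1 (valence 4) → 3 H
  atom 5: C, bond orders sum to 3 (valence 4) → 1 H
  atom 6: C, bond orders sum to 1 (valence 4) → 3 H
  atom 7: C, bond orders sum to 2 (valence 4) → 2 H
  atom 8: C, bond orders sum to 3 (valence 4) → 1 H
  atom 9: C, bond orders sum to 3 (valence 4) → 1 H
  atom 10: C, bond orders sum to 2 (valence 4) → 2 H
  atom 11: C, bond orders sum to 2 (valence 4) → 2 H
  atom 12: C, bond orders sum to 2 (valence 4) → 2 H
  atom 13: Cl (halogen, monovalent) → 0 H
Totals → C:10, H:17, Cl:1, O:2.

C10H17ClO2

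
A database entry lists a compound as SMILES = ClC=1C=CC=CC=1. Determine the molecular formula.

Walk through each heavy atom and fill implicit hydrogens from standard valence (C 4, N 3, O 2, S 2, halogen 1):
  atom 1: Cl (halogen, monovalent) → 0 H
  atom 2: C, bond orders sum to 4 (valence 4) → 0 H
  atom 3: C, bond orders sum to 3 (valence 4) → 1 H
  atom 4: C, bond orders sum to 3 (valence 4) → 1 H
  atom 5: C, bond orders sum to 3 (valence 4) → 1 H
  atom 6: C, bond orders sum to 3 (valence 4) → 1 H
  atom 7: C, bond orders sum to 3 (valence 4) → 1 H
Totals → C:6, H:5, Cl:1.
In Hill order: C6H5Cl.

C6H5Cl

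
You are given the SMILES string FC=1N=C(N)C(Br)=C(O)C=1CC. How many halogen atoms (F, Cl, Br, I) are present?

Halogen atoms appear at heavy-atom positions 1, 7 (1×Br, 1×F).
Other groups present: 1 hydroxyl, 1 primary amine.
Halogen count: 2.

2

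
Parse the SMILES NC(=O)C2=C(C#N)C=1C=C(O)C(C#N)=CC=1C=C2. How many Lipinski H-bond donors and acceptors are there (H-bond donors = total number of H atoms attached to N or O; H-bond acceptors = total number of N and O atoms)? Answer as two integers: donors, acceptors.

3, 5

Donors: find every N or O and count the H atoms it carries.
  atom 1 (N): bond orders sum to 1 → 2 H
  atom 3 (O): bond orders sum to 2 → 0 H
  atom 7 (N): bond orders sum to 3 → 0 H
  atom 11 (O): bond orders sum to 1 → 1 H
  atom 14 (N): bond orders sum to 3 → 0 H
Lipinski HBD = 3.
Acceptors: N atoms = 3, O atoms = 2 → HBA = 5.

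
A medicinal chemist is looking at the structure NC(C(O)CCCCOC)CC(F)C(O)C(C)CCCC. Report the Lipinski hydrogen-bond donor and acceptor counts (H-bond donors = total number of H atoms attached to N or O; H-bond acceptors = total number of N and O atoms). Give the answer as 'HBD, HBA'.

4, 4

Donors: find every N or O and count the H atoms it carries.
  atom 1 (N): bond orders sum to 1 → 2 H
  atom 4 (O): bond orders sum to 1 → 1 H
  atom 9 (O): bond orders sum to 2 → 0 H
  atom 15 (O): bond orders sum to 1 → 1 H
Lipinski HBD = 4.
Acceptors: N atoms = 1, O atoms = 3 → HBA = 4.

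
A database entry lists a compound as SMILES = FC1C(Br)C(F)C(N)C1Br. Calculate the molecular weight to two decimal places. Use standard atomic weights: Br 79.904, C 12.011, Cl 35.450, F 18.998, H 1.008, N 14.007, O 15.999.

278.92 g/mol

First, the molecular formula is C5H7Br2F2N (counting implicit H from valence).
  Br: 2 × 79.904 = 159.808
  C: 5 × 12.011 = 60.055
  F: 2 × 18.998 = 37.996
  H: 7 × 1.008 = 7.056
  N: 1 × 14.007 = 14.007
Sum: 2×79.904 + 5×12.011 + 2×18.998 + 7×1.008 + 1×14.007 = 278.922 → 278.92 g/mol.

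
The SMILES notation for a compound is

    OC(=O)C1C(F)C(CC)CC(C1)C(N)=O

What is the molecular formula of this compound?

Walk through each heavy atom and fill implicit hydrogens from standard valence (C 4, N 3, O 2, S 2, halogen 1):
  atom 1: O, bond orders sum to 1 (valence 2) → 1 H
  atom 2: C, bond orders sum to 4 (valence 4) → 0 H
  atom 3: O, bond orders sum to 2 (valence 2) → 0 H
  atom 4: C, bond orders sum to 3 (valence 4) → 1 H
  atom 5: C, bond orders sum to 3 (valence 4) → 1 H
  atom 6: F (halogen, monovalent) → 0 H
  atom 7: C, bond orders sum to 3 (valence 4) → 1 H
  atom 8: C, bond orders sum to 2 (valence 4) → 2 H
  atom 9: C, bond orders sum to 1 (valence 4) → 3 H
  atom 10: C, bond orders sum to 2 (valence 4) → 2 H
  atom 11: C, bond orders sum to 3 (valence 4) → 1 H
  atom 12: C, bond orders sum to 2 (valence 4) → 2 H
  atom 13: C, bond orders sum to 4 (valence 4) → 0 H
  atom 14: N, bond orders sum to 1 (valence 3) → 2 H
  atom 15: O, bond orders sum to 2 (valence 2) → 0 H
Totals → C:10, H:16, F:1, N:1, O:3.
In Hill order: C10H16FNO3.

C10H16FNO3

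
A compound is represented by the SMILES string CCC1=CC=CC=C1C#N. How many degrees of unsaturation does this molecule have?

6

Degree of unsaturation = (number of rings) + (number of π bonds).
Ring closures in the SMILES: 1.
π bonds: 3 double bonds (each 1 DoU), 1 triple bond (each 2 DoU) → 5 DoU from unsaturation.
Total DoU = 1 + 5 = 6.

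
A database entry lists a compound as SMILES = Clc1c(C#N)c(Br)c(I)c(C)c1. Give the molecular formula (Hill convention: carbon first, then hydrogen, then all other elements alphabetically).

Walk through each heavy atom and fill implicit hydrogens from standard valence (C 4, N 3, O 2, S 2, halogen 1); for lowercase aromatic atoms, an aromatic c carries 1 H when it has two neighbours and 0 H with three, and aromatic n carries 0 H:
  atom 1: Cl (halogen, monovalent) → 0 H
  atom 2: aromatic c, 3 neighbours → 0 H
  atom 3: aromatic c, 3 neighbours → 0 H
  atom 4: C, bond orders sum to 4 (valence 4) → 0 H
  atom 5: N, bond orders sum to 3 (valence 3) → 0 H
  atom 6: aromatic c, 3 neighbours → 0 H
  atom 7: Br (halogen, monovalent) → 0 H
  atom 8: aromatic c, 3 neighbours → 0 H
  atom 9: I (halogen, monovalent) → 0 H
  atom 10: aromatic c, 3 neighbours → 0 H
  atom 11: C, bond orders sum to 1 (valence 4) → 3 H
  atom 12: aromatic c, 2 neighbours → 1 H
Totals → C:8, H:4, Br:1, Cl:1, I:1, N:1.

C8H4BrClIN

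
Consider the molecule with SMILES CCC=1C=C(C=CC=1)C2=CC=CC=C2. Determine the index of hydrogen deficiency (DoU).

Molecular formula: C14H14.
DoU = (2C + 2 + N − H − X) / 2, where X is the halogen count and O/S are ignored.
    = (2·14 + 2 + 0 − 14 − 0) / 2 = 16 / 2 = 8.

8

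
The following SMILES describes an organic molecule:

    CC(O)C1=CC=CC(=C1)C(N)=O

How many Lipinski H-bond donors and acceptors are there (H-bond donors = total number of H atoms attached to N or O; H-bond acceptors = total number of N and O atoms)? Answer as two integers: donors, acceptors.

Donors: find every N or O and count the H atoms it carries.
  atom 3 (O): bond orders sum to 1 → 1 H
  atom 11 (N): bond orders sum to 1 → 2 H
  atom 12 (O): bond orders sum to 2 → 0 H
Lipinski HBD = 3.
Acceptors: N atoms = 1, O atoms = 2 → HBA = 3.

3, 3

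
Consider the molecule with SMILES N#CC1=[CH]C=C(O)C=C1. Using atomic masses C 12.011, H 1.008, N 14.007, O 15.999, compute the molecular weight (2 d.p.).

First, the molecular formula is C7H5NO (counting implicit H from valence).
  C: 7 × 12.011 = 84.077
  H: 5 × 1.008 = 5.040
  N: 1 × 14.007 = 14.007
  O: 1 × 15.999 = 15.999
Sum: 7×12.011 + 5×1.008 + 1×14.007 + 1×15.999 = 119.123 → 119.12 g/mol.

119.12 g/mol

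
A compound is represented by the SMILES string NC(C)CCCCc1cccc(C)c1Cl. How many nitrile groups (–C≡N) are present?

Scan the SMILES for the nitrile motif — none present.
Groups that are present: 1 primary amine.

0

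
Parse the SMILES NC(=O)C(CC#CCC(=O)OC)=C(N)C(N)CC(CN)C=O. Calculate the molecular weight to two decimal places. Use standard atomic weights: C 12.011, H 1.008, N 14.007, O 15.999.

310.35 g/mol

First, the molecular formula is C14H22N4O4 (counting implicit H from valence).
  C: 14 × 12.011 = 168.154
  H: 22 × 1.008 = 22.176
  N: 4 × 14.007 = 56.028
  O: 4 × 15.999 = 63.996
Sum: 14×12.011 + 22×1.008 + 4×14.007 + 4×15.999 = 310.354 → 310.35 g/mol.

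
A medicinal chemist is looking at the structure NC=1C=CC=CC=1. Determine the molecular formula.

C6H7N

Walk through each heavy atom and fill implicit hydrogens from standard valence (C 4, N 3, O 2, S 2, halogen 1):
  atom 1: N, bond orders sum to 1 (valence 3) → 2 H
  atom 2: C, bond orders sum to 4 (valence 4) → 0 H
  atom 3: C, bond orders sum to 3 (valence 4) → 1 H
  atom 4: C, bond orders sum to 3 (valence 4) → 1 H
  atom 5: C, bond orders sum to 3 (valence 4) → 1 H
  atom 6: C, bond orders sum to 3 (valence 4) → 1 H
  atom 7: C, bond orders sum to 3 (valence 4) → 1 H
Totals → C:6, H:7, N:1.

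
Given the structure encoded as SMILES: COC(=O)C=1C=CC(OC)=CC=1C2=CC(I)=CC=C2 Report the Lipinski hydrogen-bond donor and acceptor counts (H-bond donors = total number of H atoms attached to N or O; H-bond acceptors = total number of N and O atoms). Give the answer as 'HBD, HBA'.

Donors: find every N or O and count the H atoms it carries.
  atom 2 (O): bond orders sum to 2 → 0 H
  atom 4 (O): bond orders sum to 2 → 0 H
  atom 9 (O): bond orders sum to 2 → 0 H
Lipinski HBD = 0.
Acceptors: N atoms = 0, O atoms = 3 → HBA = 3.

0, 3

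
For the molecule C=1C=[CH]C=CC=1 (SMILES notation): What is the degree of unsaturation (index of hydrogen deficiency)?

Degree of unsaturation = (number of rings) + (number of π bonds).
Ring closures in the SMILES: 1.
π bonds: 3 double bonds (each 1 DoU) → 3 DoU from unsaturation.
Total DoU = 1 + 3 = 4.

4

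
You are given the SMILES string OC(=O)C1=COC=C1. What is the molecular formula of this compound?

C5H4O3

Walk through each heavy atom and fill implicit hydrogens from standard valence (C 4, N 3, O 2, S 2, halogen 1):
  atom 1: O, bond orders sum to 1 (valence 2) → 1 H
  atom 2: C, bond orders sum to 4 (valence 4) → 0 H
  atom 3: O, bond orders sum to 2 (valence 2) → 0 H
  atom 4: C, bond orders sum to 4 (valence 4) → 0 H
  atom 5: C, bond orders sum to 3 (valence 4) → 1 H
  atom 6: O, bond orders sum to 2 (valence 2) → 0 H
  atom 7: C, bond orders sum to 3 (valence 4) → 1 H
  atom 8: C, bond orders sum to 3 (valence 4) → 1 H
Totals → C:5, H:4, O:3.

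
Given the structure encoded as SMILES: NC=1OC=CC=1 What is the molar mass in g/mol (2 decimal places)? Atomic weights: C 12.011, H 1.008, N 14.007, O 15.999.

First, the molecular formula is C4H5NO (counting implicit H from valence).
  C: 4 × 12.011 = 48.044
  H: 5 × 1.008 = 5.040
  N: 1 × 14.007 = 14.007
  O: 1 × 15.999 = 15.999
Sum: 4×12.011 + 5×1.008 + 1×14.007 + 1×15.999 = 83.090 → 83.09 g/mol.

83.09 g/mol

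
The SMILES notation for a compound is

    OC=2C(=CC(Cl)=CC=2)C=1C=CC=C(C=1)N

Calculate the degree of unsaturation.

Molecular formula: C12H10ClNO.
DoU = (2C + 2 + N − H − X) / 2, where X is the halogen count and O/S are ignored.
    = (2·12 + 2 + 1 − 10 − 1) / 2 = 16 / 2 = 8.

8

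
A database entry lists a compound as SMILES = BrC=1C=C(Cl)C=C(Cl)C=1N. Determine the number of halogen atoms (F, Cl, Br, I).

3

Halogen atoms appear at heavy-atom positions 1, 5, 8 (1×Br, 2×Cl).
Other groups present: 1 primary amine.
Halogen count: 3.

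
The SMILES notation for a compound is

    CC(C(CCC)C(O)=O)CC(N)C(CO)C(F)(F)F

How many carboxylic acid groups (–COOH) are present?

1

The carboxylic acid motif appears at heavy-atom position 7 in the SMILES.
Other groups present: 1 hydroxyl, 1 primary amine.
Carboxylic acid count: 1.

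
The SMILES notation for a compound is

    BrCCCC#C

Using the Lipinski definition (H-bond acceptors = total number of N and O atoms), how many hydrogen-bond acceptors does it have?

0

N atoms: 0; O atoms: 0.
Lipinski HBA = 0 + 0 = 0.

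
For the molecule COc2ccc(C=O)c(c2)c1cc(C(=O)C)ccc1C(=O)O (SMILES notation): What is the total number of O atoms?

5

Scan the SMILES for O atoms (remember two-letter symbols like Cl and Br are single atoms).
Oxygen count: 5.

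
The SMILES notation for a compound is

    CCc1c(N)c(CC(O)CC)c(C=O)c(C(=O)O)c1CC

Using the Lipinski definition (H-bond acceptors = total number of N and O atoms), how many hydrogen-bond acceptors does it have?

5

N atoms: 1; O atoms: 4.
Lipinski HBA = 1 + 4 = 5.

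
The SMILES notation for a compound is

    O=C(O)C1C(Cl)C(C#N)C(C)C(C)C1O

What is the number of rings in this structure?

1

In SMILES, each pair of matching ring-closure digits denotes one ring-closing bond; the number of such bonds equals the number of independent rings.
Ring-closure bonds here: 1.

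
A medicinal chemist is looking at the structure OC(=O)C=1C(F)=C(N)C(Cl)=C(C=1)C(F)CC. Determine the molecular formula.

Walk through each heavy atom and fill implicit hydrogens from standard valence (C 4, N 3, O 2, S 2, halogen 1):
  atom 1: O, bond orders sum to 1 (valence 2) → 1 H
  atom 2: C, bond orders sum to 4 (valence 4) → 0 H
  atom 3: O, bond orders sum to 2 (valence 2) → 0 H
  atom 4: C, bond orders sum to 4 (valence 4) → 0 H
  atom 5: C, bond orders sum to 4 (valence 4) → 0 H
  atom 6: F (halogen, monovalent) → 0 H
  atom 7: C, bond orders sum to 4 (valence 4) → 0 H
  atom 8: N, bond orders sum to 1 (valence 3) → 2 H
  atom 9: C, bond orders sum to 4 (valence 4) → 0 H
  atom 10: Cl (halogen, monovalent) → 0 H
  atom 11: C, bond orders sum to 4 (valence 4) → 0 H
  atom 12: C, bond orders sum to 3 (valence 4) → 1 H
  atom 13: C, bond orders sum to 3 (valence 4) → 1 H
  atom 14: F (halogen, monovalent) → 0 H
  atom 15: C, bond orders sum to 2 (valence 4) → 2 H
  atom 16: C, bond orders sum to 1 (valence 4) → 3 H
Totals → C:10, H:10, Cl:1, F:2, N:1, O:2.
In Hill order: C10H10ClF2NO2.

C10H10ClF2NO2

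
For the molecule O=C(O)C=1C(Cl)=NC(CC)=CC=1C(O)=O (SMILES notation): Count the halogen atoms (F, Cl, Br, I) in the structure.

1

Halogen atoms appear at heavy-atom position 6 (1×Cl).
Other groups present: 2 carboxylic acid.
Halogen count: 1.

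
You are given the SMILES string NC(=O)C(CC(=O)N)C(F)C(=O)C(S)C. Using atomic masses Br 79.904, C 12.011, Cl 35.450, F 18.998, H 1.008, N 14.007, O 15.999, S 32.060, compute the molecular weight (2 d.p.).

First, the molecular formula is C8H13FN2O3S (counting implicit H from valence).
  C: 8 × 12.011 = 96.088
  F: 1 × 18.998 = 18.998
  H: 13 × 1.008 = 13.104
  N: 2 × 14.007 = 28.014
  O: 3 × 15.999 = 47.997
  S: 1 × 32.060 = 32.060
Sum: 8×12.011 + 1×18.998 + 13×1.008 + 2×14.007 + 3×15.999 + 1×32.060 = 236.261 → 236.26 g/mol.

236.26 g/mol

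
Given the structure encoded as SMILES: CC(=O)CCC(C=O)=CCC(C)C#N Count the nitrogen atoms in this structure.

Scan the SMILES for N atoms (remember two-letter symbols like Cl and Br are single atoms).
Nitrogen count: 1.

1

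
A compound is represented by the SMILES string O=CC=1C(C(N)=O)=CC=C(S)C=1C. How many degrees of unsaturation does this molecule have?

Molecular formula: C9H9NO2S.
DoU = (2C + 2 + N − H − X) / 2, where X is the halogen count and O/S are ignored.
    = (2·9 + 2 + 1 − 9 − 0) / 2 = 12 / 2 = 6.

6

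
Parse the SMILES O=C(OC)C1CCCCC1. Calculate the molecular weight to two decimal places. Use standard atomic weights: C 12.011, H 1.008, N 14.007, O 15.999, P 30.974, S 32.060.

142.20 g/mol

First, the molecular formula is C8H14O2 (counting implicit H from valence).
  C: 8 × 12.011 = 96.088
  H: 14 × 1.008 = 14.112
  O: 2 × 15.999 = 31.998
Sum: 8×12.011 + 14×1.008 + 2×15.999 = 142.198 → 142.20 g/mol.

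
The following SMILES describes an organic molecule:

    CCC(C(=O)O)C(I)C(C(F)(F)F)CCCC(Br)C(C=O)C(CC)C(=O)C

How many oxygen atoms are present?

4

Scan the SMILES for O atoms (remember two-letter symbols like Cl and Br are single atoms).
Oxygen count: 4.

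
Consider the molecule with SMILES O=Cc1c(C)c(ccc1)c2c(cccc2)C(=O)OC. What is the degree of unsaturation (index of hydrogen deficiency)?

10

Molecular formula: C16H14O3.
DoU = (2C + 2 + N − H − X) / 2, where X is the halogen count and O/S are ignored.
    = (2·16 + 2 + 0 − 14 − 0) / 2 = 20 / 2 = 10.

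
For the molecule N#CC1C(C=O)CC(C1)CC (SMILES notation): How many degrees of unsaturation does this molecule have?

Molecular formula: C9H13NO.
DoU = (2C + 2 + N − H − X) / 2, where X is the halogen count and O/S are ignored.
    = (2·9 + 2 + 1 − 13 − 0) / 2 = 8 / 2 = 4.

4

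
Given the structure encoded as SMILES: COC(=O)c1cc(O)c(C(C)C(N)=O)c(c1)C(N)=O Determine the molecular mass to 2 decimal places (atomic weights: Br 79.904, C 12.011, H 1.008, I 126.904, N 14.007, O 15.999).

First, the molecular formula is C12H14N2O5 (counting implicit H from valence).
  C: 12 × 12.011 = 144.132
  H: 14 × 1.008 = 14.112
  N: 2 × 14.007 = 28.014
  O: 5 × 15.999 = 79.995
Sum: 12×12.011 + 14×1.008 + 2×14.007 + 5×15.999 = 266.253 → 266.25 g/mol.

266.25 g/mol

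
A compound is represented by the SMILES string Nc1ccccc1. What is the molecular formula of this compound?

C6H7N

Walk through each heavy atom and fill implicit hydrogens from standard valence (C 4, N 3, O 2, S 2, halogen 1); for lowercase aromatic atoms, an aromatic c carries 1 H when it has two neighbours and 0 H with three, and aromatic n carries 0 H:
  atom 1: N, bond orders sum to 1 (valence 3) → 2 H
  atom 2: aromatic c, 3 neighbours → 0 H
  atom 3: aromatic c, 2 neighbours → 1 H
  atom 4: aromatic c, 2 neighbours → 1 H
  atom 5: aromatic c, 2 neighbours → 1 H
  atom 6: aromatic c, 2 neighbours → 1 H
  atom 7: aromatic c, 2 neighbours → 1 H
Totals → C:6, H:7, N:1.
In Hill order: C6H7N.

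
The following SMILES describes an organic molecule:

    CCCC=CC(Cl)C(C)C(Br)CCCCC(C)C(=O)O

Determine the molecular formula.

Walk through each heavy atom and fill implicit hydrogens from standard valence (C 4, N 3, O 2, S 2, halogen 1):
  atom 1: C, bond orders sum to 1 (valence 4) → 3 H
  atom 2: C, bond orders sum to 2 (valence 4) → 2 H
  atom 3: C, bond orders sum to 2 (valence 4) → 2 H
  atom 4: C, bond orders sum to 3 (valence 4) → 1 H
  atom 5: C, bond orders sum to 3 (valence 4) → 1 H
  atom 6: C, bond orders sum to 3 (valence 4) → 1 H
  atom 7: Cl (halogen, monovalent) → 0 H
  atom 8: C, bond orders sum to 3 (valence 4) → 1 H
  atom 9: C, bond orders sum to 1 (valence 4) → 3 H
  atom 10: C, bond orders sum to 3 (valence 4) → 1 H
  atom 11: Br (halogen, monovalent) → 0 H
  atom 12: C, bond orders sum to 2 (valence 4) → 2 H
  atom 13: C, bond orders sum to 2 (valence 4) → 2 H
  atom 14: C, bond orders sum to 2 (valence 4) → 2 H
  atom 15: C, bond orders sum to 2 (valence 4) → 2 H
  atom 16: C, bond orders sum to 3 (valence 4) → 1 H
  atom 17: C, bond orders sum to 1 (valence 4) → 3 H
  atom 18: C, bond orders sum to 4 (valence 4) → 0 H
  atom 19: O, bond orders sum to 2 (valence 2) → 0 H
  atom 20: O, bond orders sum to 1 (valence 2) → 1 H
Totals → C:16, H:28, Br:1, Cl:1, O:2.
In Hill order: C16H28BrClO2.

C16H28BrClO2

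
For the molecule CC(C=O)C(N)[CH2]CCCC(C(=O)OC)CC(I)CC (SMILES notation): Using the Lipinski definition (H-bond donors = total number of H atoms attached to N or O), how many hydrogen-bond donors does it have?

Donors: find every N or O and count the H atoms it carries.
  atom 4 (O): bond orders sum to 2 → 0 H
  atom 6 (N): bond orders sum to 1 → 2 H
  atom 13 (O): bond orders sum to 2 → 0 H
  atom 14 (O): bond orders sum to 2 → 0 H
Lipinski HBD = 2.

2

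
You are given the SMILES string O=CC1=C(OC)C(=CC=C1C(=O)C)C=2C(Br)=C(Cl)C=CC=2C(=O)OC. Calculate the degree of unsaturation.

Degree of unsaturation = (number of rings) + (number of π bonds).
Ring closures in the SMILES: 2.
π bonds: 9 double bonds (each 1 DoU) → 9 DoU from unsaturation.
Total DoU = 2 + 9 = 11.

11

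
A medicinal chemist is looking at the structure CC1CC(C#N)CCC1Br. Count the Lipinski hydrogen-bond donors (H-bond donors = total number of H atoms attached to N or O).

Donors: find every N or O and count the H atoms it carries.
  atom 6 (N): bond orders sum to 3 → 0 H
Lipinski HBD = 0.

0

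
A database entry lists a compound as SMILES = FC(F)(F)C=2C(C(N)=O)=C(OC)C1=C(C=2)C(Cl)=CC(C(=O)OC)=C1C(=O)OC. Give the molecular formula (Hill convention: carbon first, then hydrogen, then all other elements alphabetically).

C17H13ClF3NO6

Walk through each heavy atom and fill implicit hydrogens from standard valence (C 4, N 3, O 2, S 2, halogen 1):
  atom 1: F (halogen, monovalent) → 0 H
  atom 2: C, bond orders sum to 4 (valence 4) → 0 H
  atom 3: F (halogen, monovalent) → 0 H
  atom 4: F (halogen, monovalent) → 0 H
  atom 5: C, bond orders sum to 4 (valence 4) → 0 H
  atom 6: C, bond orders sum to 4 (valence 4) → 0 H
  atom 7: C, bond orders sum to 4 (valence 4) → 0 H
  atom 8: N, bond orders sum to 1 (valence 3) → 2 H
  atom 9: O, bond orders sum to 2 (valence 2) → 0 H
  atom 10: C, bond orders sum to 4 (valence 4) → 0 H
  atom 11: O, bond orders sum to 2 (valence 2) → 0 H
  atom 12: C, bond orders sum to 1 (valence 4) → 3 H
  atom 13: C, bond orders sum to 4 (valence 4) → 0 H
  atom 14: C, bond orders sum to 4 (valence 4) → 0 H
  atom 15: C, bond orders sum to 3 (valence 4) → 1 H
  atom 16: C, bond orders sum to 4 (valence 4) → 0 H
  atom 17: Cl (halogen, monovalent) → 0 H
  atom 18: C, bond orders sum to 3 (valence 4) → 1 H
  atom 19: C, bond orders sum to 4 (valence 4) → 0 H
  atom 20: C, bond orders sum to 4 (valence 4) → 0 H
  atom 21: O, bond orders sum to 2 (valence 2) → 0 H
  atom 22: O, bond orders sum to 2 (valence 2) → 0 H
  atom 23: C, bond orders sum to 1 (valence 4) → 3 H
  atom 24: C, bond orders sum to 4 (valence 4) → 0 H
  atom 25: C, bond orders sum to 4 (valence 4) → 0 H
  atom 26: O, bond orders sum to 2 (valence 2) → 0 H
  atom 27: O, bond orders sum to 2 (valence 2) → 0 H
  atom 28: C, bond orders sum to 1 (valence 4) → 3 H
Totals → C:17, H:13, Cl:1, F:3, N:1, O:6.
In Hill order: C17H13ClF3NO6.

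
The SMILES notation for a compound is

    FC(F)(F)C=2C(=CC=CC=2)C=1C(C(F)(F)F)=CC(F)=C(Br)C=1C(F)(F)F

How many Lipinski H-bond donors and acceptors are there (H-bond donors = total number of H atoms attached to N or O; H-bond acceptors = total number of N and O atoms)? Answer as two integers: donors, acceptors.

0, 0

Donors: find every N or O and count the H atoms it carries.
  (no N or O atoms present)
Lipinski HBD = 0.
Acceptors: N atoms = 0, O atoms = 0 → HBA = 0.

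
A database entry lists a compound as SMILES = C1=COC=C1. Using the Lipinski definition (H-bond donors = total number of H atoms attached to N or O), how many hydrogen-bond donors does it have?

Donors: find every N or O and count the H atoms it carries.
  atom 3 (O): bond orders sum to 2 → 0 H
Lipinski HBD = 0.

0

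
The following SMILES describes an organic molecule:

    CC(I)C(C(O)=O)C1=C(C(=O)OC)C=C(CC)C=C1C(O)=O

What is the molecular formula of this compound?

C15H17IO6

Walk through each heavy atom and fill implicit hydrogens from standard valence (C 4, N 3, O 2, S 2, halogen 1):
  atom 1: C, bond orders sum to 1 (valence 4) → 3 H
  atom 2: C, bond orders sum to 3 (valence 4) → 1 H
  atom 3: I (halogen, monovalent) → 0 H
  atom 4: C, bond orders sum to 3 (valence 4) → 1 H
  atom 5: C, bond orders sum to 4 (valence 4) → 0 H
  atom 6: O, bond orders sum to 1 (valence 2) → 1 H
  atom 7: O, bond orders sum to 2 (valence 2) → 0 H
  atom 8: C, bond orders sum to 4 (valence 4) → 0 H
  atom 9: C, bond orders sum to 4 (valence 4) → 0 H
  atom 10: C, bond orders sum to 4 (valence 4) → 0 H
  atom 11: O, bond orders sum to 2 (valence 2) → 0 H
  atom 12: O, bond orders sum to 2 (valence 2) → 0 H
  atom 13: C, bond orders sum to 1 (valence 4) → 3 H
  atom 14: C, bond orders sum to 3 (valence 4) → 1 H
  atom 15: C, bond orders sum to 4 (valence 4) → 0 H
  atom 16: C, bond orders sum to 2 (valence 4) → 2 H
  atom 17: C, bond orders sum to 1 (valence 4) → 3 H
  atom 18: C, bond orders sum to 3 (valence 4) → 1 H
  atom 19: C, bond orders sum to 4 (valence 4) → 0 H
  atom 20: C, bond orders sum to 4 (valence 4) → 0 H
  atom 21: O, bond orders sum to 1 (valence 2) → 1 H
  atom 22: O, bond orders sum to 2 (valence 2) → 0 H
Totals → C:15, H:17, I:1, O:6.
In Hill order: C15H17IO6.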